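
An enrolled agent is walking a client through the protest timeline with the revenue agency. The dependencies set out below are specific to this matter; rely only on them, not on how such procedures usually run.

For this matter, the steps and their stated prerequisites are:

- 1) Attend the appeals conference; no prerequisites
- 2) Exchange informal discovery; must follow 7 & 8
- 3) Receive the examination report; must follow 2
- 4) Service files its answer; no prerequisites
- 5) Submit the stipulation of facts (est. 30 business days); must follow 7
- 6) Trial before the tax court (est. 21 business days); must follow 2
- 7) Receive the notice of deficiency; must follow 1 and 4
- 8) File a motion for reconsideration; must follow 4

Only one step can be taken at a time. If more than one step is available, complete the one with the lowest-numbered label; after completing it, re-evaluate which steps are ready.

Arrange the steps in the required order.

Nothing is required for 1 and 4. 1 has the earlier label → 1 first.
4 is the only step now ready → 4.
Ready: 7 and 8. 7 has the earlier label → 7.
Ready: 5 and 8. 5 has the earlier label → 5.
8 needed 4, now all done → 8.
Next only 2 has its prerequisites met → 2.
Now 3 and 6 have their prerequisites met. 3 has the earlier label, so 3 next.
That leaves 6 as the only ready step → 6.

1, 4, 7, 5, 8, 2, 3, 6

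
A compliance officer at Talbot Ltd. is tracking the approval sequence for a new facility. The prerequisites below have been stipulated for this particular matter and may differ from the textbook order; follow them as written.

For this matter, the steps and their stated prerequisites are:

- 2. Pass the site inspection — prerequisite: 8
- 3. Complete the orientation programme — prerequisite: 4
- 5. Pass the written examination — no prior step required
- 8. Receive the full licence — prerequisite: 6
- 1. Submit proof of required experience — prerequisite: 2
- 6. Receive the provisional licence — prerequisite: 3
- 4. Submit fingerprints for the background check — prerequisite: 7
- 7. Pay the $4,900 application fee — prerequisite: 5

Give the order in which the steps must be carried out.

5 has no prerequisites → 5 first.
7 is the only step now ready → 7.
Next only 4 has its prerequisites met → 4.
3 needed 4, now all done → 3.
6 needed 3, now all done → 6.
Next only 8 has its prerequisites met → 8.
2 is the only step now ready → 2.
1 is the only step now ready → 1.

5 7 4 3 6 8 2 1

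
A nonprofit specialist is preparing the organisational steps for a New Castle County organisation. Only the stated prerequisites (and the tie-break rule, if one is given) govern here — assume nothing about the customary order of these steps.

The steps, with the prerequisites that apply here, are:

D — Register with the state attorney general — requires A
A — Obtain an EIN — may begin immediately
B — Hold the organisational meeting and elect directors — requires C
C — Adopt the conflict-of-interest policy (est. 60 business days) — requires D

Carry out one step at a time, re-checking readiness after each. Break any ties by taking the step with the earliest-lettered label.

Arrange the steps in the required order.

A D C B

Only A has no prerequisites, so it is first.
Next only D has its prerequisites met → D.
That leaves C as the only ready step → C.
B needed C, now all done → B.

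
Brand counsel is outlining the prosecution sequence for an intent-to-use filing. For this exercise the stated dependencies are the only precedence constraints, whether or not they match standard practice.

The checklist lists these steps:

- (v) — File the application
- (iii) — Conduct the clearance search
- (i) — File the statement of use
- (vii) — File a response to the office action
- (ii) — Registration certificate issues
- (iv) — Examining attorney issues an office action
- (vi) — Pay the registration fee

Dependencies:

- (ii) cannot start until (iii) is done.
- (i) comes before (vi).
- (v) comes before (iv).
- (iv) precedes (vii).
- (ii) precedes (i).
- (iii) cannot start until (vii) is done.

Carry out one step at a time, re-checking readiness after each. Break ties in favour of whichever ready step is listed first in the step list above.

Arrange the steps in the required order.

(v) has no prerequisites → (v) first.
(iv) needed (v), now all done → (iv).
(vii) needed (iv), now all done → (vii).
That leaves (iii) as the only ready step → (iii).
(ii) needed (iii), now all done → (ii).
That leaves (i) as the only ready step → (i).
That leaves (vi) as the only ready step → (vi).

(v) → (iv) → (vii) → (iii) → (ii) → (i) → (vi)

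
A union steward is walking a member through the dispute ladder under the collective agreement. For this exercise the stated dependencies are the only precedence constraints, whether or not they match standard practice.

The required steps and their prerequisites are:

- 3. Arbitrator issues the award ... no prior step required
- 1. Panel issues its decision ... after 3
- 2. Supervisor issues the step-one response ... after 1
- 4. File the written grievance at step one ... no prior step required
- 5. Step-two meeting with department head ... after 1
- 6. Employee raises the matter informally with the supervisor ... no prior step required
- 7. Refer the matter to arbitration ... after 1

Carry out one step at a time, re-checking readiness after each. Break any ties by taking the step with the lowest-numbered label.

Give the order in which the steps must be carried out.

3, 4 and 6 have no prerequisites; 3 has the earlier label, so 3 is first.
1 now also ready, so the ready set is {1, 4, 6}; 1 has the earlier label → 1.
2, 5 and 7 now also ready, so the ready set is {2, 4, 5, 6, 7}; 2 has the earlier label → 2.
4, 5, 6 and 7 are all available; 4 has the earlier label → 4.
Now 5, 6 and 7 have their prerequisites met. 5 has the earlier label, so 5 next.
Now 6 and 7 have their prerequisites met. 6 has the earlier label, so 6 next.
7 is the only step now ready → 7.

3, 1, 2, 4, 5, 6, 7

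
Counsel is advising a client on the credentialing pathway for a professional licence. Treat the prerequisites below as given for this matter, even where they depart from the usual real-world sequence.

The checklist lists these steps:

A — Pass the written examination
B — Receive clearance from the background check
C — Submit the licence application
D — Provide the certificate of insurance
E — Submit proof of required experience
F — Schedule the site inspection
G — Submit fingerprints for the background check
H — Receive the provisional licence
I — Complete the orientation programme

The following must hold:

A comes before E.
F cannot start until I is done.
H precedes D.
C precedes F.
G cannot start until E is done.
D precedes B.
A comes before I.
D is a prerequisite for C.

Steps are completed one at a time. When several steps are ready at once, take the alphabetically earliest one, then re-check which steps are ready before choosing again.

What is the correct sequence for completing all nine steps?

A E G H D B C I F

Nothing is required for A and H. A has the earlier label → A first.
Now E, H and I have their prerequisites met. E has the earlier label, so E next.
Now G, H and I have their prerequisites met. G has the earlier label, so G next.
H and I are both available; H has the earlier label → H.
Now D and I have their prerequisites met. D has the earlier label, so D next.
B and C now also ready, so the ready set is {B, C, I}; B has the earlier label → B.
Ready: C and I. C has the earlier label → C.
Next only I has its prerequisites met → I.
That leaves F as the only ready step → F.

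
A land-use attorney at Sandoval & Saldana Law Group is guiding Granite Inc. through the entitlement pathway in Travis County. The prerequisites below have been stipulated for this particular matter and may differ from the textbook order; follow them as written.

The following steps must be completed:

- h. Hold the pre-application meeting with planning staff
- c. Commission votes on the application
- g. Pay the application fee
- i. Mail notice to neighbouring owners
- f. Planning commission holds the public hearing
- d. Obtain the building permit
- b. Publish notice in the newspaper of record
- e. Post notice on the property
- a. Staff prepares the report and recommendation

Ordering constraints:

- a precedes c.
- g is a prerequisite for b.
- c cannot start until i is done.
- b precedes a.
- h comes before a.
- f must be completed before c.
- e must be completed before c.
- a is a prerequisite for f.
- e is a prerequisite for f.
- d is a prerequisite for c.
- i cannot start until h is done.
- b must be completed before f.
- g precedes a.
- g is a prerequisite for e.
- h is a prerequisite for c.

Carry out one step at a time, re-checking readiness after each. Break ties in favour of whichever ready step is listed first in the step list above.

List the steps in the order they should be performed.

h, g, i, d, b, e, a, f, c

Nothing is required for h, g and d. h is listed earlier → h first.
i now also ready, so the ready set is {g, i, d}; g is listed earlier → g.
b and e now also ready, so the ready set is {i, d, b, e}; i is listed earlier → i.
d, b and e are all available; d is listed earlier → d.
Now b and e have their prerequisites met. b is listed earlier, so b next.
a now also ready, so the ready set is {e, a}; e is listed earlier → e.
That leaves a as the only ready step → a.
f needed b, e and a, now all done → f.
c needed h, i, f, d, e and a, now all done → c.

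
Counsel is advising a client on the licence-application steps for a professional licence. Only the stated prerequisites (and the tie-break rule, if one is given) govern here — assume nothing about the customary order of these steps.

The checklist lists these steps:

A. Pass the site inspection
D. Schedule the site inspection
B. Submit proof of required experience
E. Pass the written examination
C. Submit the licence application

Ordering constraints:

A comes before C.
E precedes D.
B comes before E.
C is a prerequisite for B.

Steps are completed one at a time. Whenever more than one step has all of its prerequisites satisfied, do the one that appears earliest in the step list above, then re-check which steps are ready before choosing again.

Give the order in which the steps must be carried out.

A, C, B, E, D

Only A has no prerequisites, so it is first.
C needed A, now all done → C.
B needed C, now all done → B.
Next only E has its prerequisites met → E.
D is the only step now ready → D.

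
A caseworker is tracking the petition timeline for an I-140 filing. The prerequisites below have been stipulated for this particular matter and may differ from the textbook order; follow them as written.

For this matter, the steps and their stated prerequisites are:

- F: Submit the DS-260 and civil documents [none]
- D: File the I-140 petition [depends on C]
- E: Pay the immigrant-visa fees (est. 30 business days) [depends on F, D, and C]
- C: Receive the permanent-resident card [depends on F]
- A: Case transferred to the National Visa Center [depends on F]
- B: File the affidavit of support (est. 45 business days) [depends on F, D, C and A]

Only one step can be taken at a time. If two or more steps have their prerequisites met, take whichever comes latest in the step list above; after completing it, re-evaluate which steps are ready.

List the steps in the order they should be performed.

Only F has no prerequisites, so it is first.
A and C are both available; A is listed later → A.
Next only C has its prerequisites met → C.
Next only D has its prerequisites met → D.
Now B and E have their prerequisites met. B is listed later, so B next.
E needed C, D and F, now all done → E.

F → A → C → D → B → E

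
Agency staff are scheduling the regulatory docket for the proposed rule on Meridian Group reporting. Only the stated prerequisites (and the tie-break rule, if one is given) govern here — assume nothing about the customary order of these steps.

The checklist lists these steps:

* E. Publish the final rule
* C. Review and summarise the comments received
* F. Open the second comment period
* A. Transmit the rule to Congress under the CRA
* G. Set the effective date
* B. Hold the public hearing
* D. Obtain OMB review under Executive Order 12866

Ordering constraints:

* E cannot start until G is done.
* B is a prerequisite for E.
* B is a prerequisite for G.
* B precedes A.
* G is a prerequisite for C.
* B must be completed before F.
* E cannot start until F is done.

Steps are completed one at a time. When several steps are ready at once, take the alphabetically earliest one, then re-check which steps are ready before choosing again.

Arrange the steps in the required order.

Nothing is required for B and D. B has the earlier label → B first.
A, F and G now also ready, so the ready set is {A, D, F, G}; A has the earlier label → A.
Ready: D, F and G. D has the earlier label → D.
Ready: F and G. F has the earlier label → F.
G needed B, now all done → G.
Ready: C and E. C has the earlier label → C.
E needed B, F and G, now all done → E.

B → A → D → F → G → C → E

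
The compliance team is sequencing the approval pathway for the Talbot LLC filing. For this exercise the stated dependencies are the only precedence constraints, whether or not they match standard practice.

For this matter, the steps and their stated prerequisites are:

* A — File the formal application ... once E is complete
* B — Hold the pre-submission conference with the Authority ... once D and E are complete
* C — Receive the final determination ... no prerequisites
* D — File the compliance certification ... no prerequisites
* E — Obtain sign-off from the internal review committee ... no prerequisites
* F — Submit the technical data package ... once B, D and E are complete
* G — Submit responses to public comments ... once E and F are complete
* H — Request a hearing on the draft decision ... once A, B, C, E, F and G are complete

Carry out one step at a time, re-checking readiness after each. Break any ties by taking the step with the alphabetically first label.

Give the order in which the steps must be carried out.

C → D → E → A → B → F → G → H

C, D and E have no prerequisites; C has the earlier label, so C is first.
D and E are both available; D has the earlier label → D.
Next only E has its prerequisites met → E.
Now A and B have their prerequisites met. A has the earlier label, so A next.
B needed D and E, now all done → B.
F is the only step now ready → F.
G is the only step now ready → G.
Next only H has its prerequisites met → H.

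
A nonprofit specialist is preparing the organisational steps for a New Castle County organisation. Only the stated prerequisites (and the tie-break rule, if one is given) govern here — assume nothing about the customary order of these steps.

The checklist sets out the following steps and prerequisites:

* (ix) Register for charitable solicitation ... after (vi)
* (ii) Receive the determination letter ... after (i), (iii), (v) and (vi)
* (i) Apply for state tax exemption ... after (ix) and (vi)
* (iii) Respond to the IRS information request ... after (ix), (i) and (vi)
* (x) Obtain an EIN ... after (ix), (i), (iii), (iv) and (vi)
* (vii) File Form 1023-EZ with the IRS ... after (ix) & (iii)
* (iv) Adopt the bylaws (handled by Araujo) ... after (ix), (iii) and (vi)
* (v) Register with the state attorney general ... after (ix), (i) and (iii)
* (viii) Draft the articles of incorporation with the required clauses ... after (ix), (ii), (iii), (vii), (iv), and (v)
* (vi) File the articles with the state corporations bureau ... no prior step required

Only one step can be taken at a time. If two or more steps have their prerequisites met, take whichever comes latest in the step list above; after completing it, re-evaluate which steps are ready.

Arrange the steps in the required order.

(vi) → (ix) → (i) → (iii) → (v) → (iv) → (vii) → (x) → (ii) → (viii)

Only (vi) has no prerequisites, so it is first.
(ix) needed (vi), now all done → (ix).
(i) needed (vi) and (ix), now all done → (i).
That leaves (iii) as the only ready step → (iii).
Now (v), (iv) and (vii) have their prerequisites met. (v) is listed later, so (v) next.
Ready: (iv), (vii) and (ii). (iv) is listed later → (iv).
(vii), (x) and (ii) are all available; (vii) is listed later → (vii).
(x) and (ii) are both available; (x) is listed later → (x).
(ii) needed (vi), (v), (iii) and (i), now all done → (ii).
(viii) needed (v), (iv), (vii), (iii), (ii) and (ix), now all done → (viii).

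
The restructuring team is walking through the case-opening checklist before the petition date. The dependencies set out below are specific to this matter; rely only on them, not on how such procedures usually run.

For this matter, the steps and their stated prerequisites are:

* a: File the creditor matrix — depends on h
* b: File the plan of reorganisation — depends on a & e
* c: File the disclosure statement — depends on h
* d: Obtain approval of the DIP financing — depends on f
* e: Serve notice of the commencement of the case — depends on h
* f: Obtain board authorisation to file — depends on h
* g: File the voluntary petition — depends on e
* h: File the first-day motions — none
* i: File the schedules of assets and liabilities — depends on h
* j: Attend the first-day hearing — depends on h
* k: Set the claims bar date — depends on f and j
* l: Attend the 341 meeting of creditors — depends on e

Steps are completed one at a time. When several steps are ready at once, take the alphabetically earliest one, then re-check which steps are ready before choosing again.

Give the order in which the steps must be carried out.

h is the only step with nothing outstanding, so it goes first.
a, c, e, f, i and j are all available; a has the earlier label → a.
c, e, f, i and j are all available; c has the earlier label → c.
Ready: e, f, i and j. e has the earlier label → e.
b, g and l now also ready, so the ready set is {b, f, g, i, j, l}; b has the earlier label → b.
Now f, g, i, j and l have their prerequisites met. f has the earlier label, so f next.
d now also ready, so the ready set is {d, g, i, j, l}; d has the earlier label → d.
Ready: g, i, j and l. g has the earlier label → g.
Now i, j and l have their prerequisites met. i has the earlier label, so i next.
Now j and l have their prerequisites met. j has the earlier label, so j next.
k and l are both available; k has the earlier label → k.
Next only l has its prerequisites met → l.

h a c e b f d g i j k l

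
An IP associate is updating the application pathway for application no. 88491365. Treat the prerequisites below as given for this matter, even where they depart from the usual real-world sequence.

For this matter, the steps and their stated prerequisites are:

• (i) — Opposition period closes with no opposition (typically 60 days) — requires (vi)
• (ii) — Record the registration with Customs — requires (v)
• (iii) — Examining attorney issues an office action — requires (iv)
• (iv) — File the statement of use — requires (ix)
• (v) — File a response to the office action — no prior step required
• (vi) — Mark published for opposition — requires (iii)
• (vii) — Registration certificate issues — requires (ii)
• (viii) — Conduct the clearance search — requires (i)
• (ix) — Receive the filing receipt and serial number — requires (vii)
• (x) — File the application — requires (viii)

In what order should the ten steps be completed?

(v) (ii) (vii) (ix) (iv) (iii) (vi) (i) (viii) (x)

(v) has no prerequisites → (v) first.
(ii) needed (v), now all done → (ii).
Next only (vii) has its prerequisites met → (vii).
(ix) needed (vii), now all done → (ix).
(iv) is the only step now ready → (iv).
That leaves (iii) as the only ready step → (iii).
(vi) needed (iii), now all done → (vi).
That leaves (i) as the only ready step → (i).
(viii) needed (i), now all done → (viii).
Next only (x) has its prerequisites met → (x).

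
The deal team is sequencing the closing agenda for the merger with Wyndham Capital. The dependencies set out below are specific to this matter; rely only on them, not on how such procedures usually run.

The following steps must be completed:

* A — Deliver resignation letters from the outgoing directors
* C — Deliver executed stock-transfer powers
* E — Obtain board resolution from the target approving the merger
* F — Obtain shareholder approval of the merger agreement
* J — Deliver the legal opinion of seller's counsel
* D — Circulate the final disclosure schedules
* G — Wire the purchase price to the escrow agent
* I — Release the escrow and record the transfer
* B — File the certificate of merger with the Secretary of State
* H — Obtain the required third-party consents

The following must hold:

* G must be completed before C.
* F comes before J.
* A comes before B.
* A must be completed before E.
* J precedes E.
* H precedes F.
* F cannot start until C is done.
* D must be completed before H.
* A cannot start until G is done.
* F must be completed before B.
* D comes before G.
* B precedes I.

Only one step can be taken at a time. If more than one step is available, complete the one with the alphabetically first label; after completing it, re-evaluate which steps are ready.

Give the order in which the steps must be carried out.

D → G → A → C → H → F → B → I → J → E

Only D has no prerequisites, so it is first.
Now G and H have their prerequisites met. G has the earlier label, so G next.
A and C now also ready, so the ready set is {A, C, H}; A has the earlier label → A.
Ready: C and H. C has the earlier label → C.
H needed D, now all done → H.
F is the only step now ready → F.
Ready: B and J. B has the earlier label → B.
I and J are both available; I has the earlier label → I.
That leaves J as the only ready step → J.
Next only E has its prerequisites met → E.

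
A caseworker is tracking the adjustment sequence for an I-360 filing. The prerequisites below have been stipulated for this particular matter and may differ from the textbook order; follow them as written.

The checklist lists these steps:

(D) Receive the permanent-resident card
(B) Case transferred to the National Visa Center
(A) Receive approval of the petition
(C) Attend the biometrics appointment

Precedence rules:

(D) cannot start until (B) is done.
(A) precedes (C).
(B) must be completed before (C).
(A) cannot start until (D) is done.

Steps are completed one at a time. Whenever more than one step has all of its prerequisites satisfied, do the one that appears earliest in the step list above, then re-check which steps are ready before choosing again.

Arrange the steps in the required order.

Only (B) has no prerequisites, so it is first.
(D) needed (B), now all done → (D).
(A) needed (D), now all done → (A).
That leaves (C) as the only ready step → (C).

(B) → (D) → (A) → (C)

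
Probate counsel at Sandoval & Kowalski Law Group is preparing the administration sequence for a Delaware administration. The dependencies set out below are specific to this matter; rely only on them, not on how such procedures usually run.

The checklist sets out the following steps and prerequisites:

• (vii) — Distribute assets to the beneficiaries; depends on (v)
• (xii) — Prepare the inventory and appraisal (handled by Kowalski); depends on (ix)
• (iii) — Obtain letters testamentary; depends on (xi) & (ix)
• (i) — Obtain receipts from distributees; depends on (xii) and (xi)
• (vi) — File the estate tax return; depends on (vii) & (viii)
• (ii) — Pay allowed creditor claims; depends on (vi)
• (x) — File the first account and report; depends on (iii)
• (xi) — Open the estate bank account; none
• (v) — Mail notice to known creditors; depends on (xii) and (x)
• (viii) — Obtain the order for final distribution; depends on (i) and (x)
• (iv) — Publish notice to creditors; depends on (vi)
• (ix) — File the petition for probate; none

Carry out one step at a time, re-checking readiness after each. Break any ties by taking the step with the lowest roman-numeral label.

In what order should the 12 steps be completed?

(ix), (xi), (iii), (x), (xii), (i), (v), (vii), (viii), (vi), (ii), (iv)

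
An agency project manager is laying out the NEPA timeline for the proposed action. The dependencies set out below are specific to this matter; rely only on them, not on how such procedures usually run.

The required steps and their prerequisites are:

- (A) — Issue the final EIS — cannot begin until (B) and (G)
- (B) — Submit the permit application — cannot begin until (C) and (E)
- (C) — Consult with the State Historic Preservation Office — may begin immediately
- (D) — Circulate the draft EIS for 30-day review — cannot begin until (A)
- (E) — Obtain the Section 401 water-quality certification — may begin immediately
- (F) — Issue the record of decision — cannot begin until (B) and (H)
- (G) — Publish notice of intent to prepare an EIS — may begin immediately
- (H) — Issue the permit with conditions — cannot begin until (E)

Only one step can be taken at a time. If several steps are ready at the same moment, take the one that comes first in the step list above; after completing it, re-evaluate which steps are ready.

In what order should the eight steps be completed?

(C), (E) and (G) have no prerequisites; (C) is listed earlier, so (C) is first.
(E) and (G) are both available; (E) is listed earlier → (E).
(B) and (H) now also ready, so the ready set is {(B), (G), (H)}; (B) is listed earlier → (B).
Ready: (G) and (H). (G) is listed earlier → (G).
Ready: (A) and (H). (A) is listed earlier → (A).
Now (D) and (H) have their prerequisites met. (D) is listed earlier, so (D) next.
(H) needed (E), now all done → (H).
(F) needed (B) and (H), now all done → (F).

(C) → (E) → (B) → (G) → (A) → (D) → (H) → (F)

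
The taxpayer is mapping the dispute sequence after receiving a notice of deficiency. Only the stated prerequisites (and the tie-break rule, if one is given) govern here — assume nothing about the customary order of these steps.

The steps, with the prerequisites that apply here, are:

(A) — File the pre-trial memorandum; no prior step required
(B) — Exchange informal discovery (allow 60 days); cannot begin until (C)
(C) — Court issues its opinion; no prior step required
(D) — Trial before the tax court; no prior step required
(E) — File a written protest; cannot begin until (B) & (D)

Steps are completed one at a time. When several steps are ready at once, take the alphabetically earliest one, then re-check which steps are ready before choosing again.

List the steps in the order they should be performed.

(A), (C), (B), (D), (E)

(A), (C) and (D) have no prerequisites; (A) has the earlier label, so (A) is first.
Ready: (C) and (D). (C) has the earlier label → (C).
Now (B) and (D) have their prerequisites met. (B) has the earlier label, so (B) next.
(D) is the only step now ready → (D).
Next only (E) has its prerequisites met → (E).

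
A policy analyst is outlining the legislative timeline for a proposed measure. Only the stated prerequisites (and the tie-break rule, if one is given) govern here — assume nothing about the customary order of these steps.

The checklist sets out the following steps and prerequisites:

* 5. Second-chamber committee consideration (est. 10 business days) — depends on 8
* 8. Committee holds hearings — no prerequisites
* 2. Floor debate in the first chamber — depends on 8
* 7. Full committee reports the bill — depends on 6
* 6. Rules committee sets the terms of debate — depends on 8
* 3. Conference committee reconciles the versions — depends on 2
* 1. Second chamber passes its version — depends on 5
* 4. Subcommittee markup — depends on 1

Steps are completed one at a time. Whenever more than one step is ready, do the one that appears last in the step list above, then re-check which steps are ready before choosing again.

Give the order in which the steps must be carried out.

8, 6, 7, 2, 3, 5, 1, 4

8 is the only step with nothing outstanding, so it goes first.
Ready: 6, 2 and 5. 6 is listed later → 6.
7 now also ready, so the ready set is {7, 2, 5}; 7 is listed later → 7.
Ready: 2 and 5. 2 is listed later → 2.
3 now also ready, so the ready set is {3, 5}; 3 is listed later → 3.
5 needed 8, now all done → 5.
1 needed 5, now all done → 1.
That leaves 4 as the only ready step → 4.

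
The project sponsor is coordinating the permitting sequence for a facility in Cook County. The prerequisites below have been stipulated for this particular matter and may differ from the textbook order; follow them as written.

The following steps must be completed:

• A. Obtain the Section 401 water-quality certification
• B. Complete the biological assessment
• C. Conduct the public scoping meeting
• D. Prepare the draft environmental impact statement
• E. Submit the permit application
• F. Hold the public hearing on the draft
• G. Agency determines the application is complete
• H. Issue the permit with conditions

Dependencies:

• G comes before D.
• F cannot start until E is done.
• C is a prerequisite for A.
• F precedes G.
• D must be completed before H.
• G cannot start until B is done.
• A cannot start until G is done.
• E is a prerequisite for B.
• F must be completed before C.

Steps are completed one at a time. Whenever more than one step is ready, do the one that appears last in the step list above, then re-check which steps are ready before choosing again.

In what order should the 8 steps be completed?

E is the only step with nothing outstanding, so it goes first.
Ready: F and B. F is listed later → F.
C now also ready, so the ready set is {C, B}; C is listed later → C.
Next only B has its prerequisites met → B.
G needed F and B, now all done → G.
Ready: D and A. D is listed later → D.
H and A are both available; H is listed later → H.
That leaves A as the only ready step → A.

E, F, C, B, G, D, H, A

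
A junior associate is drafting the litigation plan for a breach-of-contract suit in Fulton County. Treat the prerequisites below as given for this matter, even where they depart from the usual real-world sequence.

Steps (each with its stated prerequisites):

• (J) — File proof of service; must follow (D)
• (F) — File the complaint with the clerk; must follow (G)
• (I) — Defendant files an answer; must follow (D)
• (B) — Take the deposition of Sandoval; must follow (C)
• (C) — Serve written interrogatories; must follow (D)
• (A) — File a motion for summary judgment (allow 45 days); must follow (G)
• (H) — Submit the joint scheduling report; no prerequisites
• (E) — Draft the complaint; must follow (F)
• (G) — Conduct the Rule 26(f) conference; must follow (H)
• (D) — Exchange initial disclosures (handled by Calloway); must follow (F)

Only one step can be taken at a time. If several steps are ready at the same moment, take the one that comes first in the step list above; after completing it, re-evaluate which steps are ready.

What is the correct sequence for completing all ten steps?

Only (H) has no prerequisites, so it is first.
(G) needed (H), now all done → (G).
(F) and (A) are both available; (F) is listed earlier → (F).
(E) and (D) now also ready, so the ready set is {(A), (E), (D)}; (A) is listed earlier → (A).
Now (E) and (D) have their prerequisites met. (E) is listed earlier, so (E) next.
That leaves (D) as the only ready step → (D).
Now (J), (I) and (C) have their prerequisites met. (J) is listed earlier, so (J) next.
(I) and (C) are both available; (I) is listed earlier → (I).
(C) is the only step now ready → (C).
(B) needed (C), now all done → (B).

(H), (G), (F), (A), (E), (D), (J), (I), (C), (B)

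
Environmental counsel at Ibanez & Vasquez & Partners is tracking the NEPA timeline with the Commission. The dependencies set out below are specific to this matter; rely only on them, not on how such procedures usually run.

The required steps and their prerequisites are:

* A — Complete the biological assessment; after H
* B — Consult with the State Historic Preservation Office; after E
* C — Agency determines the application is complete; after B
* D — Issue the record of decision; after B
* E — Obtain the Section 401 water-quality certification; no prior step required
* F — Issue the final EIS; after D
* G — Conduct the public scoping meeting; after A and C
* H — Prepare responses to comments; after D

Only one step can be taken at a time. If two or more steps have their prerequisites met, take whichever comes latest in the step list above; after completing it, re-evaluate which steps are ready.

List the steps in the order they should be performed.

E B D H F C A G

E has no prerequisites → E first.
B needed E, now all done → B.
Ready: D and C. D is listed later → D.
Ready: H, F and C. H is listed later → H.
Now F, C and A have their prerequisites met. F is listed later, so F next.
Ready: C and A. C is listed later → C.
A is the only step now ready → A.
G needed C and A, now all done → G.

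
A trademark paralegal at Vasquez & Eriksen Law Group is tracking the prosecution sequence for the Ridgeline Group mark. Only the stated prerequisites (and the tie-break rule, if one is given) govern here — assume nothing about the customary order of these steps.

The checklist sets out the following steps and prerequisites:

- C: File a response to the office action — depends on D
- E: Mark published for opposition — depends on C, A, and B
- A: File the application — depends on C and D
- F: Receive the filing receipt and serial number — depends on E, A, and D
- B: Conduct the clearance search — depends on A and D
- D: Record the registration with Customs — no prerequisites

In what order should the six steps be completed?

D has no prerequisites → D first.
C needed D, now all done → C.
A is the only step now ready → A.
B needed A and D, now all done → B.
E needed C, A and B, now all done → E.
F needed E, A and D, now all done → F.

D C A B E F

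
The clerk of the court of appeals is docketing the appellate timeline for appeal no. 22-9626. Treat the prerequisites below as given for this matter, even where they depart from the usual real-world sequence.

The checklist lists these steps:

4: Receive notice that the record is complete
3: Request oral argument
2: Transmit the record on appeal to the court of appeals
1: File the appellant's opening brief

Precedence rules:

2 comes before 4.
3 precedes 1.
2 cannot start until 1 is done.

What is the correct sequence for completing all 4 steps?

Only 3 has no prerequisites, so it is first.
1 needed 3, now all done → 1.
2 needed 1, now all done → 2.
4 is the only step now ready → 4.

3 1 2 4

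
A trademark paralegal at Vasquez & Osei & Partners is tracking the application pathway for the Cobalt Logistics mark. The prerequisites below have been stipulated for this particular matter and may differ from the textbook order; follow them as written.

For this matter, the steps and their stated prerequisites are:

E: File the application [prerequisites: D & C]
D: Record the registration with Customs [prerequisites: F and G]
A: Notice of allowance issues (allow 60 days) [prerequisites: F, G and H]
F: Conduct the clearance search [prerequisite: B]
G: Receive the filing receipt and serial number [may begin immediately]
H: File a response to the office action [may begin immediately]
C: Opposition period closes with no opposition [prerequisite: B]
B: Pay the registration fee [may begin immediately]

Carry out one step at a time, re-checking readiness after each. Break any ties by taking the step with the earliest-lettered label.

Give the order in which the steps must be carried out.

B, G and H have no prerequisites; B has the earlier label, so B is first.
Now C, F, G and H have their prerequisites met. C has the earlier label, so C next.
Now F, G and H have their prerequisites met. F has the earlier label, so F next.
G and H are both available; G has the earlier label → G.
Ready: D and H. D has the earlier label → D.
E now also ready, so the ready set is {E, H}; E has the earlier label → E.
H is the only step now ready → H.
That leaves A as the only ready step → A.

B C F G D E H A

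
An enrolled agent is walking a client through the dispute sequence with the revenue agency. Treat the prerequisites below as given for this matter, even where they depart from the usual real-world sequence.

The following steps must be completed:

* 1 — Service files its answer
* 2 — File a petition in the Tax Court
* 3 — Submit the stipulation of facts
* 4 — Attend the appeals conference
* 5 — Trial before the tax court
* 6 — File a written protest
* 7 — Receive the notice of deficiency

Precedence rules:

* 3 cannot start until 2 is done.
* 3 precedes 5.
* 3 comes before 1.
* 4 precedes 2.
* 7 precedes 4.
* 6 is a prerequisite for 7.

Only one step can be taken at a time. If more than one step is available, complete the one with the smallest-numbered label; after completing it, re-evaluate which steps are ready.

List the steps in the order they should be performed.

6, 7, 4, 2, 3, 1, 5

6 has no prerequisites → 6 first.
Next only 7 has its prerequisites met → 7.
4 needed 7, now all done → 4.
Next only 2 has its prerequisites met → 2.
3 is the only step now ready → 3.
Ready: 1 and 5. 1 has the earlier label → 1.
That leaves 5 as the only ready step → 5.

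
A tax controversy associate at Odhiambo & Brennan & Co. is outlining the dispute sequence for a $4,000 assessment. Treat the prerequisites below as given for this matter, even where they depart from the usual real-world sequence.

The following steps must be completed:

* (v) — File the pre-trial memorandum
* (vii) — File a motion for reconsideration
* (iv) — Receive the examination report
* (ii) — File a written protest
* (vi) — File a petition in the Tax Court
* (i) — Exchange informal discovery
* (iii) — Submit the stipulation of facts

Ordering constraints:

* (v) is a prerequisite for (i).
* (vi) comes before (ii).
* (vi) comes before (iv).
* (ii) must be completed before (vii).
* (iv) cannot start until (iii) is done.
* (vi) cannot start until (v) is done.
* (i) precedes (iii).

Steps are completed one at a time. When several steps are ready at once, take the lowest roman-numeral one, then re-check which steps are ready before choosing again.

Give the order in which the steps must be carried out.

Only (v) has no prerequisites, so it is first.
(i) and (vi) are both available; (i) has the earlier label → (i).
(iii) now also ready, so the ready set is {(iii), (vi)}; (iii) has the earlier label → (iii).
That leaves (vi) as the only ready step → (vi).
(ii) and (iv) are both available; (ii) has the earlier label → (ii).
(vii) now also ready, so the ready set is {(iv), (vii)}; (iv) has the earlier label → (iv).
Next only (vii) has its prerequisites met → (vii).

(v), (i), (iii), (vi), (ii), (iv), (vii)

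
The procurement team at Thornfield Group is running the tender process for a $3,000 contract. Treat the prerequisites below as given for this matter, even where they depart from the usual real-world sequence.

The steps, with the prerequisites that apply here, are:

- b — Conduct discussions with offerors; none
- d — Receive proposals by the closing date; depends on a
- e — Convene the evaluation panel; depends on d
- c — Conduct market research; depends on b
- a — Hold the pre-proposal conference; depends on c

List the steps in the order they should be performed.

b, c, a, d, e

b has no prerequisites → b first.
c needed b, now all done → c.
a needed c, now all done → a.
That leaves d as the only ready step → d.
That leaves e as the only ready step → e.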